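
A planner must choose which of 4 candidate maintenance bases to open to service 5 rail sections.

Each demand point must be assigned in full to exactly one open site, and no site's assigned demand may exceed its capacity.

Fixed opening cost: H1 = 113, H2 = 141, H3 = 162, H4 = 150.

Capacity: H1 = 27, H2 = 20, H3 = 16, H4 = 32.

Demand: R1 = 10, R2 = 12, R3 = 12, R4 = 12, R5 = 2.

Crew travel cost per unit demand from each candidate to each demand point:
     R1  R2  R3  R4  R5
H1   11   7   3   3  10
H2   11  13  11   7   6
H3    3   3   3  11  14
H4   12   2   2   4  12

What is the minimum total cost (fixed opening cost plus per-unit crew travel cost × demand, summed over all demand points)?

Open {H1, H4}; cheapest assignment that respects the capacities:
  H1 (cap 27, load 24): R1, R4, R5 — cost 10×11 + 12×3 + 2×10 = 166
  H4 (cap 32, load 24): R2, R3 — cost 12×2 + 12×2 = 48
  Shipping 214, fixed 263 → total 477.
  Any other capacity-feasible assignment to {H1, H4} ships for at least 214.
Compare {H1, H3, H4}: its best feasible assignment gives total 559.
Compare {H1, H2, H4}: its best feasible assignment gives total 610.
Every other set of open sites that can feasibly serve all demand totals ≥ 559 even under its best assignment. Minimum: 477.

477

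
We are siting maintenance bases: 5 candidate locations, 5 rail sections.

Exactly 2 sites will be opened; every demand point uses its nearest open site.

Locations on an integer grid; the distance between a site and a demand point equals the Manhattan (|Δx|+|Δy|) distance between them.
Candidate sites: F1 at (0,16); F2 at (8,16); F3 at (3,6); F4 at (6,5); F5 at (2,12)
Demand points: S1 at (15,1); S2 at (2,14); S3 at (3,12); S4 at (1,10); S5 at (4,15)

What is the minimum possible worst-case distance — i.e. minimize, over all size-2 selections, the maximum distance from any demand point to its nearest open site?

Open {F1, F4}.
  Farthest demand point is S1 at distance 13 (to F4); all others are ≤ 13.
With {F2, F4} the worst case is 13.
With {F3, F4} the worst case is 13.
No size-2 selection achieves below 13.

13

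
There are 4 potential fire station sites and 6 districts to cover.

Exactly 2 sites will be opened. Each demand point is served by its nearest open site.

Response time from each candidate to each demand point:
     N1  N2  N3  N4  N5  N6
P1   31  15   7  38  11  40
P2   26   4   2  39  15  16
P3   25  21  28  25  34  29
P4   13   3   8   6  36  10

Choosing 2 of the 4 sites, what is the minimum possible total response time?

Open {P2, P4}.
  N1→P4 13, N2→P4 3, N3→P2 2, N4→P4 6, N5→P2 15, N6→P4 10  ⇒ total 49.
Compare {P1, P4}: total 50.
Compare {P3, P4}: total 74.
No size-2 selection does better; minimum is 49.

49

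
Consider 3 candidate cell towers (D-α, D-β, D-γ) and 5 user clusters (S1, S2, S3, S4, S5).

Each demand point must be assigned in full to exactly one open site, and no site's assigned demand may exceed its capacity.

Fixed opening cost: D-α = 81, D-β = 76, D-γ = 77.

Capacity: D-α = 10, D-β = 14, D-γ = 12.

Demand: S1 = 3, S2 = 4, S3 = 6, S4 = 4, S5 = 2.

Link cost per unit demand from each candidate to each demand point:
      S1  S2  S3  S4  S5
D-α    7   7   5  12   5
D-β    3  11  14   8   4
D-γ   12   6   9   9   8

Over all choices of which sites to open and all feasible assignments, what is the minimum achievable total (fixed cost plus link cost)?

264

Open {D-α, D-β}; cheapest assignment that respects the capacities:
  D-α (cap 10, load 10): S2, S3 — cost 4×7 + 6×5 = 58
  D-β (cap 14, load 9): S1, S4, S5 — cost 3×3 + 4×8 + 2×4 = 49
  Shipping 107, fixed 157 → total 264.
  Any other capacity-feasible assignment to {D-α, D-β} ships for at least 107.
Compare {D-β, D-γ}: its best feasible assignment gives total 280.
Compare {D-α, D-γ}: its best feasible assignment gives total 285.
Every other set of open sites that can feasibly serve all demand totals ≥ 280 even under its best assignment. Minimum: 264.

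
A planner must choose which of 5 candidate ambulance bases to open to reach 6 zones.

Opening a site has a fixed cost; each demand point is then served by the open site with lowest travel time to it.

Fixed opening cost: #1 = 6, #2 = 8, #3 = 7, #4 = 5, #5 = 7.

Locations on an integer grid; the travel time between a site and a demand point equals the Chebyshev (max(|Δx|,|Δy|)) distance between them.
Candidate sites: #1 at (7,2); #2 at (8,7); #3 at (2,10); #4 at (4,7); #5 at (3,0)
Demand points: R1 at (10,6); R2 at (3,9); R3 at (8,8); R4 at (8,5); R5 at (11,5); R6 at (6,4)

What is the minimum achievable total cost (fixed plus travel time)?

Open {#2}: assign each demand point to its cheapest open site.
  R1→#2 2, R2→#2 5, R3→#2 1, R4→#2 2, R5→#2 3, R6→#2 3
  travel time 16, fixed 8 → total 24.
Compare {#2, #4}: travel time 13 + fixed 13 = 26.
Compare {#2, #3}: travel time 12 + fixed 15 = 27.
Compare {#1, #2}: travel time 15 + fixed 14 = 29.
All other subsets cost ≥ 26. Minimum total cost: 24.

24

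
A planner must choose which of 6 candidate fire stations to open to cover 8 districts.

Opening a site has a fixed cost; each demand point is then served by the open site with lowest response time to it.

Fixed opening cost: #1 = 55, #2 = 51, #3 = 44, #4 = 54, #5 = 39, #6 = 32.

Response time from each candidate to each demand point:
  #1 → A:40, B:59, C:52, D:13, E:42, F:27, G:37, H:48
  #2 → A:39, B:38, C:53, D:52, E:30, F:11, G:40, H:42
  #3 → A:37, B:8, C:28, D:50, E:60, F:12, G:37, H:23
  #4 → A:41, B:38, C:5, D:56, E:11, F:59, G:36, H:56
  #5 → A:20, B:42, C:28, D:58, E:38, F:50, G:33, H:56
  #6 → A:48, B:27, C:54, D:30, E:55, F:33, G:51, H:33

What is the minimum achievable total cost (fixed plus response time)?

280

Open {#3, #4}: assign each demand point to its cheapest open site.
  A→#3 37, B→#3 8, C→#4 5, D→#3 50, E→#4 11, F→#3 12, G→#4 36, H→#3 23
  response time 182, fixed 98 → total 280.
Compare {#3, #4, #6}: response time 162 + fixed 130 = 292.
Compare {#3, #5}: response time 212 + fixed 83 = 295.
Compare {#1, #3, #4}: response time 145 + fixed 153 = 298.
All other subsets cost ≥ 292. Minimum total cost: 280.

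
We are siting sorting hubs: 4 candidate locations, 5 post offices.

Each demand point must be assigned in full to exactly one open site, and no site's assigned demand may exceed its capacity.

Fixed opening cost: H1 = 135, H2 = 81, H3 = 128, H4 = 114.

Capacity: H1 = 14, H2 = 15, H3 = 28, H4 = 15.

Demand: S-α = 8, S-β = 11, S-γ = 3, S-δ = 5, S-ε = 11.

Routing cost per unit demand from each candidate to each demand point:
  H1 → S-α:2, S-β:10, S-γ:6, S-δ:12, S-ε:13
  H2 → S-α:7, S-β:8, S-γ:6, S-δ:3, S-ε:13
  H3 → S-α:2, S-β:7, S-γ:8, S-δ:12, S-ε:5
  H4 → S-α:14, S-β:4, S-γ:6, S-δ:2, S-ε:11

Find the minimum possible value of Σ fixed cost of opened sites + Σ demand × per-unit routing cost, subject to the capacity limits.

435

Open {H3, H4}; cheapest assignment that respects the capacities:
  H3 (cap 28, load 24): S-α, S-δ, S-ε — cost 8×2 + 5×12 + 11×5 = 131
  H4 (cap 15, load 14): S-β, S-γ — cost 11×4 + 3×6 = 62
  Shipping 193, fixed 242 → total 435.
  Any other capacity-feasible assignment to {H3, H4} ships for at least 193.
Compare {H2, H3}: its best feasible assignment gives total 436.
Compare {H2, H3, H4}: its best feasible assignment gives total 471.
Every other set of open sites that can feasibly serve all demand totals ≥ 436 even under its best assignment. Minimum: 435.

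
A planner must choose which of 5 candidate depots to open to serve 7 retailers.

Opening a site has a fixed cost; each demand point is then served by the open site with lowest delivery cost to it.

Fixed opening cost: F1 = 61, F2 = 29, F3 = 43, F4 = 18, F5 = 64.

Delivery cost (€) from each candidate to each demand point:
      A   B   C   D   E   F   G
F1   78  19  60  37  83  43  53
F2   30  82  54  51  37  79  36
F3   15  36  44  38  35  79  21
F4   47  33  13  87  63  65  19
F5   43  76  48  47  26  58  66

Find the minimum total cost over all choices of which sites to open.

279

Open {F3, F4}: assign each demand point to its cheapest open site.
  A→F3 15, B→F4 33, C→F4 13, D→F3 38, E→F3 35, F→F4 65, G→F4 19
  delivery cost 218, fixed 61 → total 279.
Compare {F2, F4}: delivery cost 248 + fixed 47 = 295.
Compare {F1, F3, F4}: delivery cost 181 + fixed 122 = 303.
Compare {F1, F2, F4}: delivery cost 198 + fixed 108 = 306.
All other subsets cost ≥ 295. Minimum total cost: 279.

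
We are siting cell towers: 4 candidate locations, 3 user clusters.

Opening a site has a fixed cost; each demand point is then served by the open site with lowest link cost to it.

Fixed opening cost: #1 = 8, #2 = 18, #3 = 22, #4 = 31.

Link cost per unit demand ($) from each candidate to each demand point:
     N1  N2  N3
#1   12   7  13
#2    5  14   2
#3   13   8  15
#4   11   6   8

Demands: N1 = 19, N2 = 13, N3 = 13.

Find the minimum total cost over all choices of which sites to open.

Open {#1, #2}: assign each demand point to its cheapest open site.
  N1→#2 19×5=95, N2→#1 13×7=91, N3→#2 13×2=26
  link cost 212, fixed 26 → total 238.
Compare {#2, #4}: link cost 199 + fixed 49 = 248.
Compare {#1, #2, #4}: link cost 199 + fixed 57 = 256.
Compare {#1, #2, #3}: link cost 212 + fixed 48 = 260.
All other subsets cost ≥ 248. Minimum total cost: 238.

238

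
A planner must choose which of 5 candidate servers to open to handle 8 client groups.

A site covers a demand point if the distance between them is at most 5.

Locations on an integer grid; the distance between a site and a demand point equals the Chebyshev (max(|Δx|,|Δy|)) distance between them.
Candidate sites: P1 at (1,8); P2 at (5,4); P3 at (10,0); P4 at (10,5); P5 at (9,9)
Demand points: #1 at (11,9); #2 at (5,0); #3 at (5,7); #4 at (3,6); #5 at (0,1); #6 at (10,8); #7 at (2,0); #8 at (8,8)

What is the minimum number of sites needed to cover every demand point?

Coverage sets (demand points within 5 of each site):
  P1: {#3, #4}
  P2: {#2, #3, #4, #5, #6, #7, #8}
  P3: {#2}
  P4: {#1, #2, #3, #6, #8}
  P5: {#1, #3, #6, #8}
No single site covers all 8 demand points.
But {P2, P4} covers everything, so the minimum is 2.

2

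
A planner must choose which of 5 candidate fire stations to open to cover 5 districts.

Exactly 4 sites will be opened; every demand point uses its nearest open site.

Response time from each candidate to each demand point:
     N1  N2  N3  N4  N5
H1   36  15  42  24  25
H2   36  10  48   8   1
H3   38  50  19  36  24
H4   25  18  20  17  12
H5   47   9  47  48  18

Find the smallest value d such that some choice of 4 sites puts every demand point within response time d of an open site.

Open {H1, H2, H3, H4}.
  Farthest demand point is N1 at response time 25 (to H4); all others are ≤ 25.
With {H1, H2, H4, H5} the worst case is 25.
With {H1, H3, H4, H5} the worst case is 25.
No size-4 selection achieves below 25.

25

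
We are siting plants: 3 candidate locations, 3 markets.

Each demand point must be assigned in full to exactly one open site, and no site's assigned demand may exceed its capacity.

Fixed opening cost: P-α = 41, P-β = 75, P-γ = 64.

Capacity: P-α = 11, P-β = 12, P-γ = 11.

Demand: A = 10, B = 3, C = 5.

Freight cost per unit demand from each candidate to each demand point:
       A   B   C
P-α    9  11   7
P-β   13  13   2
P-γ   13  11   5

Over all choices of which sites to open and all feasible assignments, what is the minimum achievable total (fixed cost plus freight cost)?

Open {P-α, P-γ}; cheapest assignment that respects the capacities:
  P-α (cap 11, load 10): A — cost 10×9 = 90
  P-γ (cap 11, load 8): B, C — cost 3×11 + 5×5 = 58
  Shipping 148, fixed 105 → total 253.
  Any other capacity-feasible assignment to {P-α, P-γ} ships for at least 148.
Compare {P-α, P-β}: its best feasible assignment gives total 255.
Compare {P-α, P-β, P-γ}: its best feasible assignment gives total 313.
Every other set of open sites that can feasibly serve all demand totals ≥ 255 even under its best assignment. Minimum: 253.

253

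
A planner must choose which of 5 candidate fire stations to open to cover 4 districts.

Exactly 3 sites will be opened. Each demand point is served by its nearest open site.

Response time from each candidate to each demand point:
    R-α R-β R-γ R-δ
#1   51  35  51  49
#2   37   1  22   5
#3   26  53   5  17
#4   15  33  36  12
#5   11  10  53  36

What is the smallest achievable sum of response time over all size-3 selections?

Open {#2, #3, #5}.
  R-α→#5 11, R-β→#2 1, R-γ→#3 5, R-δ→#2 5  ⇒ total 22.
Compare {#2, #3, #4}: total 26.
Compare {#1, #2, #3}: total 37.
No size-3 selection does better; minimum is 22.

22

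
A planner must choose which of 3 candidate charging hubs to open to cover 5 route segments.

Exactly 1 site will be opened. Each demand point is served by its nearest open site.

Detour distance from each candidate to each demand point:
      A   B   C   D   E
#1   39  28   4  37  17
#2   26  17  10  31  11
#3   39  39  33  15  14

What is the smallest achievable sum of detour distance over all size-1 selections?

Open {#2}.
  A→#2 26, B→#2 17, C→#2 10, D→#2 31, E→#2 11  ⇒ total 95.
Compare {#1}: total 125.
Compare {#3}: total 140.

95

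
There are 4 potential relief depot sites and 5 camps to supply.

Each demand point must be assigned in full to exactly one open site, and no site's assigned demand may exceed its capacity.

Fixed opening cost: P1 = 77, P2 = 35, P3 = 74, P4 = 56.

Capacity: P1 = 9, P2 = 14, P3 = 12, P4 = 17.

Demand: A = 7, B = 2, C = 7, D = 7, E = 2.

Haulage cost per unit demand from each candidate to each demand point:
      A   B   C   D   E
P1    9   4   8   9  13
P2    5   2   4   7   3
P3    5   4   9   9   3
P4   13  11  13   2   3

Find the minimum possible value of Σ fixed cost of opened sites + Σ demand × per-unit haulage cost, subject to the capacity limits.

196

Open {P2, P4}; cheapest assignment that respects the capacities:
  P2 (cap 14, load 14): A, C — cost 7×5 + 7×4 = 63
  P4 (cap 17, load 11): B, D, E — cost 2×11 + 7×2 + 2×3 = 42
  Shipping 105, fixed 91 → total 196.
  Any other capacity-feasible assignment to {P2, P4} ships for at least 105.
Compare {P2, P3}: its best feasible assignment gives total 235.
Compare {P2, P3, P4}: its best feasible assignment gives total 252.
Every other set of open sites that can feasibly serve all demand totals ≥ 235 even under its best assignment. Minimum: 196.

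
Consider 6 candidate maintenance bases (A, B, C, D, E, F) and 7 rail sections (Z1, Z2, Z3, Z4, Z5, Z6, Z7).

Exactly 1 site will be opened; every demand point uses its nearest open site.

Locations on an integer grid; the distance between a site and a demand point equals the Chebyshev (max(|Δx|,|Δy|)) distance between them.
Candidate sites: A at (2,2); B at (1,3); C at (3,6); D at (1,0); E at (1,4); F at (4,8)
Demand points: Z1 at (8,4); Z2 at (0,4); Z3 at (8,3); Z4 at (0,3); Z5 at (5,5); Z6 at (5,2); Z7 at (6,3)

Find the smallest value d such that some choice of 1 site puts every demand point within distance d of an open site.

Open {C}.
  Farthest demand point is Z1 at distance 5 (to C); all others are ≤ 5.
With {A} the worst case is 6.
With {F} the worst case is 6.
No size-1 selection achieves below 5.

5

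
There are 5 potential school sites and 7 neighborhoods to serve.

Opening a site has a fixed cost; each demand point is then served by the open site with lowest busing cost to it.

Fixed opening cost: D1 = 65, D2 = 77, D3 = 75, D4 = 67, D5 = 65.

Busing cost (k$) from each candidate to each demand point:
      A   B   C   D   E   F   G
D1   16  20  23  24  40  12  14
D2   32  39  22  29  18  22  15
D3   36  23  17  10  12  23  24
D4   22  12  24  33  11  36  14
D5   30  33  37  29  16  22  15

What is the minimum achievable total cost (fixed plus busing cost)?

214

Open {D1}: assign each demand point to its cheapest open site.
  A→D1 16, B→D1 20, C→D1 23, D→D1 24, E→D1 40, F→D1 12, G→D1 14
  busing cost 149, fixed 65 → total 214.
Compare {D4}: busing cost 152 + fixed 67 = 219.
Compare {D3}: busing cost 145 + fixed 75 = 220.
Compare {D1, D3}: busing cost 101 + fixed 140 = 241.
All other subsets cost ≥ 219. Minimum total cost: 214.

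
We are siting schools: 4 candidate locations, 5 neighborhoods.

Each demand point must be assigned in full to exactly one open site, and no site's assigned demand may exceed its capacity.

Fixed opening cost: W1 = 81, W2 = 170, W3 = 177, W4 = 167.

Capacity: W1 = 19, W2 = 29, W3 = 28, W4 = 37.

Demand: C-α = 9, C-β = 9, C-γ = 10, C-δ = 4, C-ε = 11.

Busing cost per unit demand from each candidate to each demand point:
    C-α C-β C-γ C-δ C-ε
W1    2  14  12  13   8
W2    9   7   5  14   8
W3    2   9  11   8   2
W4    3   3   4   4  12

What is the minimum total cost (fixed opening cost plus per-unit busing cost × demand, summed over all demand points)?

446

Open {W1, W4}; cheapest assignment that respects the capacities:
  W1 (cap 19, load 11): C-ε — cost 11×8 = 88
  W4 (cap 37, load 32): C-α, C-β, C-γ, C-δ — cost 9×3 + 9×3 + 10×4 + 4×4 = 110
  Shipping 198, fixed 248 → total 446.
  Any other capacity-feasible assignment to {W1, W4} ships for at least 198.
Compare {W3, W4}: its best feasible assignment gives total 467.
Compare {W1, W3}: its best feasible assignment gives total 531.
Every other set of open sites that can feasibly serve all demand totals ≥ 467 even under its best assignment. Minimum: 446.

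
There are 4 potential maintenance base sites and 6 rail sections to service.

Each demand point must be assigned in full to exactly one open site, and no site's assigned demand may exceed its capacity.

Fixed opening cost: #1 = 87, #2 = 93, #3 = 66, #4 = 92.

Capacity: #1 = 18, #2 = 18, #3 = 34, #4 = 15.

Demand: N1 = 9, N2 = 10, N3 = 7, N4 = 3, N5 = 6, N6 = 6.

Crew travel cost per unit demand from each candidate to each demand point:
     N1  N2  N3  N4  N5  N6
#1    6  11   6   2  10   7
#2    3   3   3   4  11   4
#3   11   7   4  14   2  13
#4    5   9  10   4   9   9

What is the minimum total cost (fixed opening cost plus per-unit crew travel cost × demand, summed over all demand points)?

332

Open {#2, #3}; cheapest assignment that respects the capacities:
  #2 (cap 18, load 18): N1, N4, N6 — cost 9×3 + 3×4 + 6×4 = 63
  #3 (cap 34, load 23): N2, N3, N5 — cost 10×7 + 7×4 + 6×2 = 110
  Shipping 173, fixed 159 → total 332.
  Any other capacity-feasible assignment to {#2, #3} ships for at least 173.
Compare {#1, #3}: its best feasible assignment gives total 365.
Compare {#1, #2, #3}: its best feasible assignment gives total 400.
Every other set of open sites that can feasibly serve all demand totals ≥ 365 even under its best assignment. Minimum: 332.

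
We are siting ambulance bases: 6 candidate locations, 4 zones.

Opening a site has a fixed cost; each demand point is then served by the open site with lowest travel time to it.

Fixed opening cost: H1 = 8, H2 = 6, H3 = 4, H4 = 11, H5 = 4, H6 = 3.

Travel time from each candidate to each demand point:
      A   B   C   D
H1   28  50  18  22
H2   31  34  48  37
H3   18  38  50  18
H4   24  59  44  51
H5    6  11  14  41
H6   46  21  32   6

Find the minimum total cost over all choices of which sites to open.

44

Open {H5, H6}: assign each demand point to its cheapest open site.
  A→H5 6, B→H5 11, C→H5 14, D→H6 6
  travel time 37, fixed 7 → total 44.
Compare {H3, H5, H6}: travel time 37 + fixed 11 = 48.
Compare {H2, H5, H6}: travel time 37 + fixed 13 = 50.
Compare {H1, H5, H6}: travel time 37 + fixed 15 = 52.
All other subsets cost ≥ 48. Minimum total cost: 44.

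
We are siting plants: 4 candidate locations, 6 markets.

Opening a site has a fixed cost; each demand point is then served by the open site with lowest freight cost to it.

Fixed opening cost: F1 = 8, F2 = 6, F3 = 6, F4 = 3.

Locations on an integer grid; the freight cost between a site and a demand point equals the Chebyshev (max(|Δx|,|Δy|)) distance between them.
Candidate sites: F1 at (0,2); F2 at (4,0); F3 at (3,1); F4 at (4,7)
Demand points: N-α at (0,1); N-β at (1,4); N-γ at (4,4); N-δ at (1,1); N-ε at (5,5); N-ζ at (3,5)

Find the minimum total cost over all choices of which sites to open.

Open {F1, F4}: assign each demand point to its cheapest open site.
  N-α→F1 1, N-β→F1 2, N-γ→F4 3, N-δ→F1 1, N-ε→F4 2, N-ζ→F4 2
  freight cost 11, fixed 11 → total 22.
Compare {F1}: freight cost 16 + fixed 8 = 24.
Compare {F3, F4}: freight cost 15 + fixed 9 = 24.
Compare {F3}: freight cost 19 + fixed 6 = 25.
All other subsets cost ≥ 24. Minimum total cost: 22.

22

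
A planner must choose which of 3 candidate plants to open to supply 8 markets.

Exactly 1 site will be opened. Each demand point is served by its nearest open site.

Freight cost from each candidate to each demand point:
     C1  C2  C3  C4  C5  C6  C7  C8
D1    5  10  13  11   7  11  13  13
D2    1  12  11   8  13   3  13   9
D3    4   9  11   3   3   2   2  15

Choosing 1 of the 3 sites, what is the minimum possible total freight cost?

49

Open {D3}.
  C1→D3 4, C2→D3 9, C3→D3 11, C4→D3 3, C5→D3 3, C6→D3 2, C7→D3 2, C8→D3 15  ⇒ total 49.
Compare {D2}: total 70.
Compare {D1}: total 83.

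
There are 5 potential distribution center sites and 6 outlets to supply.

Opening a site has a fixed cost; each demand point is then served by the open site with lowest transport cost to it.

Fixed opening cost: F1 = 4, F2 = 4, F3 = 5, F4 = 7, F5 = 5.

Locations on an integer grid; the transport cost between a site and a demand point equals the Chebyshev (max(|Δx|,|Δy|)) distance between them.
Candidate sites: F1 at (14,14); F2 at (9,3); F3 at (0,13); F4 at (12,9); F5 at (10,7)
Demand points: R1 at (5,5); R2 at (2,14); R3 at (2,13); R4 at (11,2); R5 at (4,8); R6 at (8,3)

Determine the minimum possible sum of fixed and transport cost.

Open {F2, F3}: assign each demand point to its cheapest open site.
  R1→F2 4, R2→F3 2, R3→F3 2, R4→F2 2, R5→F2 5, R6→F2 1
  transport cost 16, fixed 9 → total 25.
Compare {F1, F2, F3}: transport cost 16 + fixed 13 = 29.
Compare {F2, F3, F5}: transport cost 16 + fixed 14 = 30.
Compare {F2, F3, F4}: transport cost 16 + fixed 16 = 32.
All other subsets cost ≥ 29. Minimum total cost: 25.

25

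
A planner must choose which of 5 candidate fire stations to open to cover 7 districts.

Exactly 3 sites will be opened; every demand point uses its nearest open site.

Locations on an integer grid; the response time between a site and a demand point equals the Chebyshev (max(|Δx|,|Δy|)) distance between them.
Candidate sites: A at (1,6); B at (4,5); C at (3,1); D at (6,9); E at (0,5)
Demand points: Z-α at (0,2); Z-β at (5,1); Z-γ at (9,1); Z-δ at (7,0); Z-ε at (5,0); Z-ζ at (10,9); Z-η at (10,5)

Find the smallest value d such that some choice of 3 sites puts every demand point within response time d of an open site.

5

Open {A, B, D}.
  Farthest demand point is Z-γ at response time 5 (to B); all others are ≤ 5.
With {B, C, D} the worst case is 5.
With {B, D, E} the worst case is 5.
No size-3 selection achieves below 5.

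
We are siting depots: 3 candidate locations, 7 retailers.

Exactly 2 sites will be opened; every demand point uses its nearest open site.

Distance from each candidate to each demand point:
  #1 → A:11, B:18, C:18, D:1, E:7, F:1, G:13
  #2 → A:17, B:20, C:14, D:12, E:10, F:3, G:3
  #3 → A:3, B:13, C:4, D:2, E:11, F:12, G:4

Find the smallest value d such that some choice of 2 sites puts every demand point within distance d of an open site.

Open {#1, #3}.
  Farthest demand point is B at distance 13 (to #3); all others are ≤ 13.
With {#2, #3} the worst case is 13.
With {#1, #2} the worst case is 18.
No size-2 selection achieves below 13.

13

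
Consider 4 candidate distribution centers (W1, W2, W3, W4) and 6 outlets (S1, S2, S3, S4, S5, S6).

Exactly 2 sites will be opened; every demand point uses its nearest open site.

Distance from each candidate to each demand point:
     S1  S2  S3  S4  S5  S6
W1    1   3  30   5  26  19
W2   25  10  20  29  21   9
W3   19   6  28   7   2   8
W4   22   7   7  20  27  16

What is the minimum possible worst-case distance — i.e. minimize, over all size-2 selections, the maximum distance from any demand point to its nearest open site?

19

Open {W3, W4}.
  Farthest demand point is S1 at distance 19 (to W3); all others are ≤ 19.
With {W2, W3} the worst case is 20.
With {W1, W2} the worst case is 21.
No size-2 selection achieves below 19.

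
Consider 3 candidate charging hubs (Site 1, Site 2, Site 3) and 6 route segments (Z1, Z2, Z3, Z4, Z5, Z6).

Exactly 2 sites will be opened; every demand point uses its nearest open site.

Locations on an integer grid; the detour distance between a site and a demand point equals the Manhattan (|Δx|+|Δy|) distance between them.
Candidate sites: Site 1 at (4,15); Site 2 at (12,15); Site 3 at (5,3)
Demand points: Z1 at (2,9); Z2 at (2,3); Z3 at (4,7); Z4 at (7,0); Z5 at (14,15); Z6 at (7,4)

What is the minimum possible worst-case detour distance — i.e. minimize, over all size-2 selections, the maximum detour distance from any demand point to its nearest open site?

9

Open {Site 2, Site 3}.
  Farthest demand point is Z1 at detour distance 9 (to Site 3); all others are ≤ 9.
With {Site 1, Site 3} the worst case is 10.
With {Site 1, Site 2} the worst case is 18.
No size-2 selection achieves below 9.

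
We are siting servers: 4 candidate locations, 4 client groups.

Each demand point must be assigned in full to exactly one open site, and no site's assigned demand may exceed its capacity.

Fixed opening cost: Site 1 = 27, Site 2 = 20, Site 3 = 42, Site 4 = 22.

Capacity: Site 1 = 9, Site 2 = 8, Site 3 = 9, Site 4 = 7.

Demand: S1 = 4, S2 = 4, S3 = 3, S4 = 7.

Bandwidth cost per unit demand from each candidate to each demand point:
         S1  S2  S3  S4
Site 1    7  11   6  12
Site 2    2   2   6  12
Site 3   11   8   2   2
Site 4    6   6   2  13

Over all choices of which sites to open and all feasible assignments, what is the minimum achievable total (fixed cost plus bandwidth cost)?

Open {Site 2, Site 3, Site 4}; cheapest assignment that respects the capacities:
  Site 2 (cap 8, load 8): S1, S2 — cost 4×2 + 4×2 = 16
  Site 3 (cap 9, load 7): S4 — cost 7×2 = 14
  Site 4 (cap 7, load 3): S3 — cost 3×2 = 6
  Shipping 36, fixed 84 → total 120.
  Any other capacity-feasible assignment to {Site 2, Site 3, Site 4} ships for at least 36.
Compare {Site 1, Site 2, Site 3}: its best feasible assignment gives total 137.
Compare {Site 1, Site 2, Site 3, Site 4}: its best feasible assignment gives total 147.
Every other set of open sites that can feasibly serve all demand totals ≥ 137 even under its best assignment. Minimum: 120.

120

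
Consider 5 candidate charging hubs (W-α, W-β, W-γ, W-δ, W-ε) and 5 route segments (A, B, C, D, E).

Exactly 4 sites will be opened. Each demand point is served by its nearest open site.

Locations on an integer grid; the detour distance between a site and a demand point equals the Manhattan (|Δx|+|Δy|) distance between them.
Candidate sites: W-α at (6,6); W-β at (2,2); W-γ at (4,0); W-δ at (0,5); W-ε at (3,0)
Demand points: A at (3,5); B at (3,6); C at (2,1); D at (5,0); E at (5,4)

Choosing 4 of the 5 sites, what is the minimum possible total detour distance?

Open {W-α, W-β, W-γ, W-δ}.
  A→W-δ 3, B→W-α 3, C→W-β 1, D→W-γ 1, E→W-α 3  ⇒ total 11.
Compare {W-α, W-β, W-γ, W-ε}: total 12.
Compare {W-α, W-β, W-δ, W-ε}: total 12.
No size-4 selection does better; minimum is 11.

11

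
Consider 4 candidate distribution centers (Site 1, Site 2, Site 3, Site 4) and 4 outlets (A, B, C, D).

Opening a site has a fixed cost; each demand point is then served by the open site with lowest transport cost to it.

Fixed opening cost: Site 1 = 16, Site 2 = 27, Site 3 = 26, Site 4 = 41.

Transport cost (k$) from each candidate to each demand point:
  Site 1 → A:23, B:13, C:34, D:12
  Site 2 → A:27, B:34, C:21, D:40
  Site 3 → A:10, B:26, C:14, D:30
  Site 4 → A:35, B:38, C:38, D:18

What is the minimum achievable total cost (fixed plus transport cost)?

91

Open {Site 1, Site 3}: assign each demand point to its cheapest open site.
  A→Site 3 10, B→Site 1 13, C→Site 3 14, D→Site 1 12
  transport cost 49, fixed 42 → total 91.
Compare {Site 1}: transport cost 82 + fixed 16 = 98.
Compare {Site 3}: transport cost 80 + fixed 26 = 106.
Compare {Site 1, Site 2}: transport cost 69 + fixed 43 = 112.
All other subsets cost ≥ 98. Minimum total cost: 91.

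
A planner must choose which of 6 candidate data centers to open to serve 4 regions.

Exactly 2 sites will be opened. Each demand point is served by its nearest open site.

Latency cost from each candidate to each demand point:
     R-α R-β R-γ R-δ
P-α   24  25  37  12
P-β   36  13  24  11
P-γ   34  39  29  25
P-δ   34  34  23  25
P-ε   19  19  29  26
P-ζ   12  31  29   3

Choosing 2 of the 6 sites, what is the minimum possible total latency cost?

52

Open {P-β, P-ζ}.
  R-α→P-ζ 12, R-β→P-β 13, R-γ→P-β 24, R-δ→P-ζ 3  ⇒ total 52.
Compare {P-ε, P-ζ}: total 63.
Compare {P-β, P-ε}: total 67.
No size-2 selection does better; minimum is 52.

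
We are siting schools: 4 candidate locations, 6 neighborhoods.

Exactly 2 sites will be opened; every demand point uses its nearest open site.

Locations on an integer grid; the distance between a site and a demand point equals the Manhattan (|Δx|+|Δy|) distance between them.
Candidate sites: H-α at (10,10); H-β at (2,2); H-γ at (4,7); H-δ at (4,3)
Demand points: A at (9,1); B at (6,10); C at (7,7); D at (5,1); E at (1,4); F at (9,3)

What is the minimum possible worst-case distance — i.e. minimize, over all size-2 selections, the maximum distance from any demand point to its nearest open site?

7

Open {H-α, H-δ}.
  Farthest demand point is A at distance 7 (to H-δ); all others are ≤ 7.
With {H-γ, H-δ} the worst case is 7.
With {H-α, H-β} the worst case is 8.
No size-2 selection achieves below 7.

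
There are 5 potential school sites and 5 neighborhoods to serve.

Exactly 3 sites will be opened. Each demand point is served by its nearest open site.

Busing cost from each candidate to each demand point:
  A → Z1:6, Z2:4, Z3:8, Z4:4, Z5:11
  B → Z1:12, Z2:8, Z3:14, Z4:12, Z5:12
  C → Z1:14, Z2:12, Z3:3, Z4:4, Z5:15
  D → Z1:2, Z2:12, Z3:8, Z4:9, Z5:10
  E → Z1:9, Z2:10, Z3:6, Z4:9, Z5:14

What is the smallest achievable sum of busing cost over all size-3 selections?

23

Open {A, C, D}.
  Z1→D 2, Z2→A 4, Z3→C 3, Z4→A 4, Z5→D 10  ⇒ total 23.
Compare {A, D, E}: total 26.
Compare {B, C, D}: total 27.
No size-3 selection does better; minimum is 23.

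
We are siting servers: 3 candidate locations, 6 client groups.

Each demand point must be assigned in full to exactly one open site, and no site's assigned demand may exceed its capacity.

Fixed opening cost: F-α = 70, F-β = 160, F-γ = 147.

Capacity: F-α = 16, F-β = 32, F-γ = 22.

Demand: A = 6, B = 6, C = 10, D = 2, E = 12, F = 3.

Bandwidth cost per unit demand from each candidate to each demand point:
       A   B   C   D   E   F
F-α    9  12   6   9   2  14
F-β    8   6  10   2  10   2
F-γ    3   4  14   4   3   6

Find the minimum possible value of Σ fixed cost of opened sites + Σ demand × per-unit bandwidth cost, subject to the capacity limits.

Open {F-α, F-β}; cheapest assignment that respects the capacities:
  F-α (cap 16, load 12): E — cost 12×2 = 24
  F-β (cap 32, load 27): A, B, C, D, F — cost 6×8 + 6×6 + 10×10 + 2×2 + 3×2 = 194
  Shipping 218, fixed 230 → total 448.
  Any other capacity-feasible assignment to {F-α, F-β} ships for at least 218.
Compare {F-β, F-γ}: its best feasible assignment gives total 507.
Compare {F-α, F-β, F-γ}: its best feasible assignment gives total 537.
Every other set of open sites that can feasibly serve all demand totals ≥ 507 even under its best assignment. Minimum: 448.

448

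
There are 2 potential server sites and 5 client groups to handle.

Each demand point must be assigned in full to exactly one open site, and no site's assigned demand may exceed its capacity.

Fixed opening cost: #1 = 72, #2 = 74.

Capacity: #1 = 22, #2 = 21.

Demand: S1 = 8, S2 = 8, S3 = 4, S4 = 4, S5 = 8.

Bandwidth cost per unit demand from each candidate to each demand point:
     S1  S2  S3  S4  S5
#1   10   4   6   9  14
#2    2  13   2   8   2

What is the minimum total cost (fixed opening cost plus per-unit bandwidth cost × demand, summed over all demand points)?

Open {#1, #2}; cheapest assignment that respects the capacities:
  #1 (cap 22, load 12): S2, S4 — cost 8×4 + 4×9 = 68
  #2 (cap 21, load 20): S1, S3, S5 — cost 8×2 + 4×2 + 8×2 = 40
  Shipping 108, fixed 146 → total 254.
  Any other capacity-feasible assignment to {#1, #2} ships for at least 108.
Total demand is 32 and no other set of sites has combined capacity ≥ 32, so {#1, #2} is the only feasible choice of open sites. Minimum: 254.

254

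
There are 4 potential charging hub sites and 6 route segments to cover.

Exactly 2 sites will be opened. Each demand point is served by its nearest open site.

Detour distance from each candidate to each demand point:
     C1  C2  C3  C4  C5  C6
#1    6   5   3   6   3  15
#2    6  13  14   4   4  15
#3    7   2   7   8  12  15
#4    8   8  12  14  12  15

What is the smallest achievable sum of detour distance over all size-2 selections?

35

Open {#1, #3}.
  C1→#1 6, C2→#3 2, C3→#1 3, C4→#1 6, C5→#1 3, C6→#1 15  ⇒ total 35.
Compare {#1, #2}: total 36.
Compare {#1, #4}: total 38.
No size-2 selection does better; minimum is 35.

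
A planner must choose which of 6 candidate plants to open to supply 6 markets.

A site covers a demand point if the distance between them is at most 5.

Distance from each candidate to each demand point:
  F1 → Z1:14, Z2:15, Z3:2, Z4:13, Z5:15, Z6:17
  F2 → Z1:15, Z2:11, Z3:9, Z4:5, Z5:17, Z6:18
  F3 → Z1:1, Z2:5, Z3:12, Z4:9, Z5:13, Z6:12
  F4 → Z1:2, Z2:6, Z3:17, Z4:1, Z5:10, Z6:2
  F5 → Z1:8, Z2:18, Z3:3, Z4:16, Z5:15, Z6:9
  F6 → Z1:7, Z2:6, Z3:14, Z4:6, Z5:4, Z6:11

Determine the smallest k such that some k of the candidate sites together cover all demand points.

4

Coverage sets (demand points within 5 of each site):
  F1: {Z3}
  F2: {Z4}
  F3: {Z1, Z2}
  F4: {Z1, Z4, Z6}
  F5: {Z3}
  F6: {Z5}
No 3 sites suffice: every size-3 union leaves at least one demand point uncovered.
But {F1, F3, F4, F6} covers everything, so the minimum is 4.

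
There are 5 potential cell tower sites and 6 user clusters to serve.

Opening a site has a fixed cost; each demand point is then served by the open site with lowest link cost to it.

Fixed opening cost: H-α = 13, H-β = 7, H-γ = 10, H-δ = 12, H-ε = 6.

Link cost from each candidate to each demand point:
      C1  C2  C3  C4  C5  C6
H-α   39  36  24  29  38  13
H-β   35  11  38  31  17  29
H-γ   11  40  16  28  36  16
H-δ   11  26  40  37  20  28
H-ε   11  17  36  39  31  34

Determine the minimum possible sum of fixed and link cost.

Open {H-β, H-γ}: assign each demand point to its cheapest open site.
  C1→H-γ 11, C2→H-β 11, C3→H-γ 16, C4→H-γ 28, C5→H-β 17, C6→H-γ 16
  link cost 99, fixed 17 → total 116.
Compare {H-β, H-γ, H-ε}: link cost 99 + fixed 23 = 122.
Compare {H-α, H-β, H-γ}: link cost 96 + fixed 30 = 126.
Compare {H-β, H-γ, H-δ}: link cost 99 + fixed 29 = 128.
All other subsets cost ≥ 122. Minimum total cost: 116.

116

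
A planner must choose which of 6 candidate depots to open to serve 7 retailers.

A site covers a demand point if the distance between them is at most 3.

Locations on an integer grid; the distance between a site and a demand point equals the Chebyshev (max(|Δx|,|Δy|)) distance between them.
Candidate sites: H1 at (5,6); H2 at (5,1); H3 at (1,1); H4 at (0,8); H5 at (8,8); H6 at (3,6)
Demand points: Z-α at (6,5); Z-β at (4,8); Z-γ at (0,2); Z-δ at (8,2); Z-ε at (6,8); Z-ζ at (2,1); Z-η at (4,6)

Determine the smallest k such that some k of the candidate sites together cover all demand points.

3

Coverage sets (demand points within 3 of each site):
  H1: {Z-α, Z-β, Z-ε, Z-η}
  H2: {Z-δ, Z-ζ}
  H3: {Z-γ, Z-ζ}
  H4: {}
  H5: {Z-α, Z-ε}
  H6: {Z-α, Z-β, Z-ε, Z-η}
No 2 sites suffice: every size-2 union leaves at least one demand point uncovered.
But {H1, H2, H3} covers everything, so the minimum is 3.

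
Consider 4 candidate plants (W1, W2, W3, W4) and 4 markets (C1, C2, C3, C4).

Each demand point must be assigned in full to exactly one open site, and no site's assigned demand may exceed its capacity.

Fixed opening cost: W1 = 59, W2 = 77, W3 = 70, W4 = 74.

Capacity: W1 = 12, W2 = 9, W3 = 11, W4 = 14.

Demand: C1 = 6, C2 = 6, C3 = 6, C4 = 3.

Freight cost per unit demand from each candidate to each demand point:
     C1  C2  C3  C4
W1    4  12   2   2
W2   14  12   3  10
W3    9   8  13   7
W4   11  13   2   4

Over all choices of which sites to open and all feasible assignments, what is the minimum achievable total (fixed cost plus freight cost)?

234

Open {W1, W3}; cheapest assignment that respects the capacities:
  W1 (cap 12, load 12): C1, C3 — cost 6×4 + 6×2 = 36
  W3 (cap 11, load 9): C2, C4 — cost 6×8 + 3×7 = 69
  Shipping 105, fixed 129 → total 234.
  Any other capacity-feasible assignment to {W1, W3} ships for at least 105.
Compare {W1, W4}: its best feasible assignment gives total 253.
Compare {W1, W2}: its best feasible assignment gives total 274.
Every other set of open sites that can feasibly serve all demand totals ≥ 253 even under its best assignment. Minimum: 234.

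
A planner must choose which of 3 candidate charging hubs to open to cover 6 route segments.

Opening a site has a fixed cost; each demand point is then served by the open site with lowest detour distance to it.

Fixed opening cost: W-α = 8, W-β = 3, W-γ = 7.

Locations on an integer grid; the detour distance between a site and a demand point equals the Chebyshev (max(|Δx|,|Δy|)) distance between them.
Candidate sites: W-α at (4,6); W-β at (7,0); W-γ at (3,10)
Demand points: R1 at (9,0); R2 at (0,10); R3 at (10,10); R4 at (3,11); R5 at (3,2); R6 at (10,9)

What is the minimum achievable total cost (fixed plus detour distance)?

34

Open {W-β, W-γ}: assign each demand point to its cheapest open site.
  R1→W-β 2, R2→W-γ 3, R3→W-γ 7, R4→W-γ 1, R5→W-β 4, R6→W-γ 7
  detour distance 24, fixed 10 → total 34.
Compare {W-α, W-β}: detour distance 27 + fixed 11 = 38.
Compare {W-α}: detour distance 31 + fixed 8 = 39.
Compare {W-α, W-β, W-γ}: detour distance 22 + fixed 18 = 40.
All other subsets cost ≥ 38. Minimum total cost: 34.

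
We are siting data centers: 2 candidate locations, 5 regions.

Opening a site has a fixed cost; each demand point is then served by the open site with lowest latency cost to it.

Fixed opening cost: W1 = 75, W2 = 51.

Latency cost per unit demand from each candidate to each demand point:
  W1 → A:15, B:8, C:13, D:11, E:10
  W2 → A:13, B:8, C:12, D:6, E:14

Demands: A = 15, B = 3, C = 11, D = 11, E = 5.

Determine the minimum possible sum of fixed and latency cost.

538

Open {W2}: assign each demand point to its cheapest open site.
  A→W2 15×13=195, B→W2 3×8=24, C→W2 11×12=132, D→W2 11×6=66, E→W2 5×14=70
  latency cost 487, fixed 51 → total 538.
Compare {W1, W2}: latency cost 467 + fixed 126 = 593.
Compare {W1}: latency cost 563 + fixed 75 = 638.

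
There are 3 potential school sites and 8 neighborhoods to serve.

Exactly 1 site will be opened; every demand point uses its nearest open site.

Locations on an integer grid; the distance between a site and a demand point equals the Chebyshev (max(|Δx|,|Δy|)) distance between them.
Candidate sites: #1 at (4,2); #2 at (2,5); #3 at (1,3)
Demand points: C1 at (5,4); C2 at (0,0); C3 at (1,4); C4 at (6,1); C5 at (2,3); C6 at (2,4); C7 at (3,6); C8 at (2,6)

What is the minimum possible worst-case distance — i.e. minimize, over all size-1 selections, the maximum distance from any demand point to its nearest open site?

4

Open {#1}.
  Farthest demand point is C2 at distance 4 (to #1); all others are ≤ 4.
With {#2} the worst case is 5.
With {#3} the worst case is 5.
No size-1 selection achieves below 4.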